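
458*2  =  916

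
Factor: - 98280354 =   -  2^1*3^1*31^1*311^1*1699^1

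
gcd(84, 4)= 4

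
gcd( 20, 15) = 5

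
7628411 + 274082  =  7902493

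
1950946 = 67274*29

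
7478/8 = 3739/4 = 934.75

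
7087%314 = 179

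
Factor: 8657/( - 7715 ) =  - 5^( - 1 )*11^1*787^1*1543^( - 1)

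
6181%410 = 31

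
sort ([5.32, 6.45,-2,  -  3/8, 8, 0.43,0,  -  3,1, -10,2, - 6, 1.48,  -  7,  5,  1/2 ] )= [ - 10,  -  7, - 6, - 3, - 2,-3/8, 0, 0.43,  1/2,1,1.48, 2,5, 5.32, 6.45,8 ] 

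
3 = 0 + 3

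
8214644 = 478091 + 7736553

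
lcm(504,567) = 4536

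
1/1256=1/1256 = 0.00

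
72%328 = 72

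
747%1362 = 747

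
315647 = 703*449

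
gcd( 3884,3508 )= 4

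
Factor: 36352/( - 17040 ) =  -32/15  =  -2^5 * 3^( - 1)*5^(-1)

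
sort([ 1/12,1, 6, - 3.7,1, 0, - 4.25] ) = [- 4.25, - 3.7, 0 , 1/12, 1, 1,6]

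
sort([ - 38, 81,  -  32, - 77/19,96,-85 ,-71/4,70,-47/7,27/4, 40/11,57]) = [ - 85,-38,  -  32, - 71/4 , -47/7, - 77/19, 40/11  ,  27/4,57 , 70, 81, 96 ]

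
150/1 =150 = 150.00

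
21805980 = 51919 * 420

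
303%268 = 35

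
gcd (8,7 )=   1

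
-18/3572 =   -  9/1786= - 0.01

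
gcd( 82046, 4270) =2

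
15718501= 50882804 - 35164303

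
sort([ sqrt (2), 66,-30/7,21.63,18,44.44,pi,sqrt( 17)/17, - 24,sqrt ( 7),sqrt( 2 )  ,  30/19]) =[  -  24, - 30/7,  sqrt( 17)/17 , sqrt( 2 ),sqrt( 2), 30/19, sqrt(7),pi,18,21.63, 44.44,66] 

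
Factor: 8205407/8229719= 7^1*17^1 *53^1*1301^1*1433^( - 1)*5743^(-1) 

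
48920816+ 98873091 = 147793907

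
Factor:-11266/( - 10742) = 43/41 = 41^( - 1)*43^1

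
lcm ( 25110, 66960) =200880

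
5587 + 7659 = 13246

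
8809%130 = 99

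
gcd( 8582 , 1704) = 2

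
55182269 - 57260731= - 2078462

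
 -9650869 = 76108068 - 85758937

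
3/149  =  3/149 = 0.02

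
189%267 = 189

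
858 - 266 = 592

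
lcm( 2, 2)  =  2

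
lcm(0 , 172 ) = 0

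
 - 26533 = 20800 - 47333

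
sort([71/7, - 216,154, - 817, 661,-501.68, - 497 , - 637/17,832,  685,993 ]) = [ - 817, - 501.68, - 497, - 216, - 637/17,71/7,154, 661,685 , 832, 993]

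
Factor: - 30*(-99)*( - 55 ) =- 2^1*3^3*5^2*11^2 = - 163350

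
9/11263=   9/11263 = 0.00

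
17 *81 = 1377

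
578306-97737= 480569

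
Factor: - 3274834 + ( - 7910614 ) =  - 2^3*61^1*22921^1 = -11185448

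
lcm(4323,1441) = 4323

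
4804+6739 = 11543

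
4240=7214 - 2974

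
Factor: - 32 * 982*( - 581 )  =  2^6*7^1*83^1*491^1  =  18257344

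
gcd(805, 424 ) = 1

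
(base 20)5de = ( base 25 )3fo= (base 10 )2274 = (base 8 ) 4342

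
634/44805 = 634/44805= 0.01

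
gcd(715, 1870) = 55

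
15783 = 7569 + 8214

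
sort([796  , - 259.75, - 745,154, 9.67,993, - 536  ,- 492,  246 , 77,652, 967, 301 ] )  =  [ - 745 , - 536, - 492 ,  -  259.75 , 9.67,77,154,246,301, 652,796,967,993] 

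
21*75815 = 1592115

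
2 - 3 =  - 1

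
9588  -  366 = 9222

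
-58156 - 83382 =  - 141538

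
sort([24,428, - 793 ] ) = [ - 793, 24,428 ]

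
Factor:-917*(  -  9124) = 2^2*7^1*131^1 * 2281^1 = 8366708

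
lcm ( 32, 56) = 224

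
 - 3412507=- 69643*49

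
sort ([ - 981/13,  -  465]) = [-465 , - 981/13] 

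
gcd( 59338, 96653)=1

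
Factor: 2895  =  3^1*5^1 * 193^1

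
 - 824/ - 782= 1 + 21/391 = 1.05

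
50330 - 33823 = 16507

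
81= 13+68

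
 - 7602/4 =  - 3801/2 = - 1900.50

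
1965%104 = 93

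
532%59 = 1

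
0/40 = 0 = 0.00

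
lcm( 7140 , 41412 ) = 207060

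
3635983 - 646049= 2989934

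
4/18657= 4/18657  =  0.00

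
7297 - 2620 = 4677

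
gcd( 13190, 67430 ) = 10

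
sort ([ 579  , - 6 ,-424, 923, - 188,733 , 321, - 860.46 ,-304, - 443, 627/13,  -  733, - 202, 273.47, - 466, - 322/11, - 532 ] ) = [ - 860.46, - 733,-532, - 466, - 443, - 424, - 304, - 202, - 188, - 322/11,-6,627/13,273.47,321 , 579, 733, 923]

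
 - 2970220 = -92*32285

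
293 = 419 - 126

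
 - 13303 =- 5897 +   -  7406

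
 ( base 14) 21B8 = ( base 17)133f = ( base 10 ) 5846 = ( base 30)6eq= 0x16d6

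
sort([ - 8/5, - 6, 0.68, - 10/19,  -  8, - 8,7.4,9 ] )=[ - 8, - 8,-6,-8/5, - 10/19, 0.68, 7.4, 9]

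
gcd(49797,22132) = 5533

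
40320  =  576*70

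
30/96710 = 3/9671 = 0.00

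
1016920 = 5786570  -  4769650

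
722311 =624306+98005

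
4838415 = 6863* 705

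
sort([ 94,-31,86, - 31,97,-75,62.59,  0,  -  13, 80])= [  -  75,  -  31,-31, - 13,  0,62.59,80, 86, 94, 97]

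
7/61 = 7/61 = 0.11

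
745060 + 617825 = 1362885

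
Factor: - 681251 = -681251^1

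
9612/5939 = 9612/5939 =1.62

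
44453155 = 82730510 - 38277355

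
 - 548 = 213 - 761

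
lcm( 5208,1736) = 5208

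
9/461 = 9/461 = 0.02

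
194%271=194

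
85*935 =79475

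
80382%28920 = 22542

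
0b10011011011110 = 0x26de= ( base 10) 9950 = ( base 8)23336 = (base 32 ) 9MU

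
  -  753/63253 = - 753/63253 = - 0.01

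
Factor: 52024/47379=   2^3*3^( - 1 )*7^1*17^ ( - 1 )  =  56/51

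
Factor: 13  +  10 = 23 = 23^1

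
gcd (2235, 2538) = 3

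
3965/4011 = 3965/4011=0.99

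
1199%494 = 211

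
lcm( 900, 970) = 87300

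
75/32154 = 25/10718 = 0.00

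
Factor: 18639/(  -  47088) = - 19/48 =-2^(-4)*3^( - 1)*19^1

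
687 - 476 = 211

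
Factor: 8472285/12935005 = 1694457/2587001 = 3^2*188273^1*2587001^ (-1)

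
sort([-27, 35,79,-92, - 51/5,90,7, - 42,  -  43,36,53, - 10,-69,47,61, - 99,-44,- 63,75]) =[ - 99, - 92, - 69,-63, - 44, - 43, - 42,  -  27,  -  51/5, - 10,7,35,36, 47,53, 61 , 75,79,90 ]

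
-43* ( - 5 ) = 215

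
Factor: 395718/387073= 2^1*3^1*17^( - 1)*101^1*653^1*22769^(- 1 ) 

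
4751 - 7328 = -2577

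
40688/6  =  6781 + 1/3 = 6781.33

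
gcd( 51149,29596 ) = 7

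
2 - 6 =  - 4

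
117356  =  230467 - 113111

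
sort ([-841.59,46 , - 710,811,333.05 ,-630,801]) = [- 841.59,-710 , - 630,46,333.05, 801,811 ] 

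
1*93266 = 93266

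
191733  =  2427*79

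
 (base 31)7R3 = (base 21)h37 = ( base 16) 1D8F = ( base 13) 35a1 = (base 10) 7567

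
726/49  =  726/49 = 14.82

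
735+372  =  1107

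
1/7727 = 1/7727 = 0.00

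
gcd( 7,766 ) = 1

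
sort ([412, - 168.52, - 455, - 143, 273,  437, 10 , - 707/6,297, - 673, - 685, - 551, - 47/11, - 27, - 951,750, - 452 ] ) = [ - 951, - 685, - 673,-551,-455, -452, - 168.52,-143,  -  707/6,  -  27 , - 47/11, 10, 273, 297 , 412,437, 750 ] 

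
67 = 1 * 67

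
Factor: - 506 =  - 2^1*11^1*23^1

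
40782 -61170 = -20388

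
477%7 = 1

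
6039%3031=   3008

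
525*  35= 18375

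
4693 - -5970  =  10663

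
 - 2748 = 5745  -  8493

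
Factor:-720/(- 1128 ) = 2^1*3^1*5^1*47^(-1) = 30/47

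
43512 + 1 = 43513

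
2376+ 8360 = 10736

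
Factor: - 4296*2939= - 12625944 = - 2^3*3^1*179^1*2939^1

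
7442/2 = 3721 = 3721.00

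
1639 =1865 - 226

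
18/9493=18/9493 = 0.00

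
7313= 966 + 6347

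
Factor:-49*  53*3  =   - 3^1*7^2 * 53^1 = - 7791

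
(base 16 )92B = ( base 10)2347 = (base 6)14511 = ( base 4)210223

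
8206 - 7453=753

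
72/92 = 18/23  =  0.78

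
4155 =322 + 3833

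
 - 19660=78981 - 98641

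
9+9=18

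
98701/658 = 150  +  1/658 = 150.00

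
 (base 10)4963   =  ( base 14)1b47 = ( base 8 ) 11543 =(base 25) 7nd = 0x1363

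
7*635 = 4445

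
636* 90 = 57240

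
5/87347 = 5/87347 = 0.00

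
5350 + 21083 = 26433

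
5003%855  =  728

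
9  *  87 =783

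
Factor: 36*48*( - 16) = - 27648=- 2^10  *  3^3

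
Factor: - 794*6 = - 2^2 * 3^1*397^1 =- 4764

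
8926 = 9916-990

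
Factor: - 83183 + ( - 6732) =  - 5^1*7^2*367^1 = -  89915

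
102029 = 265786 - 163757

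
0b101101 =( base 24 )1L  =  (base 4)231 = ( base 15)30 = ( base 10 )45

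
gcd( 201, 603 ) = 201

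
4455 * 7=31185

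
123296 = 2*61648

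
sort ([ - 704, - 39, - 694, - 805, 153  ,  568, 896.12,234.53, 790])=[ - 805, - 704, - 694, -39, 153, 234.53, 568,790,896.12 ]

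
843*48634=40998462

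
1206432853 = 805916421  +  400516432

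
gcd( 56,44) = 4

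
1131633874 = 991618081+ 140015793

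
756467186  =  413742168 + 342725018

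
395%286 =109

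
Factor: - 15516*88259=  - 2^2*3^2*431^1*88259^1 = - 1369426644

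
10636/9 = 10636/9 = 1181.78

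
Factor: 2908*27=2^2*3^3*727^1=78516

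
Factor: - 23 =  - 23^1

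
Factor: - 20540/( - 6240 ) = 79/24 = 2^( - 3 )*3^( - 1 ) * 79^1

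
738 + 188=926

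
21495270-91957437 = -70462167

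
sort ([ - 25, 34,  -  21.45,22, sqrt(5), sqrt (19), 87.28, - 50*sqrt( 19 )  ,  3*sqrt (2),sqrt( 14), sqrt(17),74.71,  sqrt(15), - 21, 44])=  [ - 50 * sqrt(19 ), - 25, - 21.45, - 21, sqrt( 5), sqrt(14 ), sqrt(15), sqrt(17), 3 * sqrt(2),sqrt(19 ), 22, 34 , 44,  74.71,  87.28]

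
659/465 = 659/465 = 1.42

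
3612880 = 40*90322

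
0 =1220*0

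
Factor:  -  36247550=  - 2^1*5^2*151^1*4801^1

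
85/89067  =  85/89067 = 0.00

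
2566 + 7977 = 10543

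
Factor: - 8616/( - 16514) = 12/23 = 2^2*3^1*23^( - 1 ) 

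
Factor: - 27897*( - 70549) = 1968105453 = 3^1*17^1*547^1*70549^1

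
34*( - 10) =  - 340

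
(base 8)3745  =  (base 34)1PF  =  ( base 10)2021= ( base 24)3c5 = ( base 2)11111100101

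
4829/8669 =4829/8669 = 0.56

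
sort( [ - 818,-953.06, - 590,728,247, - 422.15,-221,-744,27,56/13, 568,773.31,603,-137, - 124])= [ - 953.06, - 818, - 744, - 590,-422.15,-221,-137,-124,56/13,27,247,568, 603, 728,  773.31]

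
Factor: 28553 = 7^1*4079^1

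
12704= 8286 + 4418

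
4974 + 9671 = 14645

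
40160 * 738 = 29638080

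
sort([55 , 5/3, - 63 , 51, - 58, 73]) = [ - 63, - 58, 5/3, 51 , 55,73] 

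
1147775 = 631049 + 516726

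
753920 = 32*23560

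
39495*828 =32701860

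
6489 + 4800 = 11289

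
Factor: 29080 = 2^3*5^1*727^1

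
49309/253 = 49309/253 =194.90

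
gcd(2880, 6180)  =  60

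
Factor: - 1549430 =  - 2^1*5^1*154943^1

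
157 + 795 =952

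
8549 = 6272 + 2277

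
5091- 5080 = 11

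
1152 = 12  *96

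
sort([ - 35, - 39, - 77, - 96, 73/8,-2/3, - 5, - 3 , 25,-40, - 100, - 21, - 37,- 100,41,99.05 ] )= [-100, - 100,-96, - 77, - 40 , - 39 , - 37,  -  35,- 21, - 5,-3, - 2/3,73/8,25, 41, 99.05 ]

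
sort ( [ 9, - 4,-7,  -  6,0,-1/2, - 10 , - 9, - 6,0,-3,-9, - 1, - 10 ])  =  [ -10, - 10, - 9, - 9, - 7,  -  6, - 6 , - 4, - 3, - 1, - 1/2, 0,0, 9] 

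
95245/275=19049/55 =346.35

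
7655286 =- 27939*( - 274) 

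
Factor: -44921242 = - 2^1*17^1* 1321213^1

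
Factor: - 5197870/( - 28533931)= 2^1*5^1*79^( - 1)*251^(  -  1 ) * 1439^ (-1) * 519787^1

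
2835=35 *81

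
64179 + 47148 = 111327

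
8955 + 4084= 13039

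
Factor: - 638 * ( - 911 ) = 2^1*11^1*29^1 * 911^1 = 581218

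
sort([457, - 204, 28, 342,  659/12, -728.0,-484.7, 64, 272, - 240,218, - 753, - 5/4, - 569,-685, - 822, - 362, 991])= [-822, - 753, - 728.0, - 685, - 569,-484.7, - 362, - 240 , - 204, - 5/4,28, 659/12,64,218,272,342, 457 , 991 ]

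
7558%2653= 2252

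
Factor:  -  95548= - 2^2*23887^1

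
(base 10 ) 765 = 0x2FD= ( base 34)mh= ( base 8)1375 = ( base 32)NT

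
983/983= 1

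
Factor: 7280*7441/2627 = 54170480/2627  =  2^4 * 5^1* 7^2*13^1*37^( - 1 ) * 71^( - 1 ) *1063^1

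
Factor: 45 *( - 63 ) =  - 2835  =  - 3^4 * 5^1*7^1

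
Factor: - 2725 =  - 5^2*109^1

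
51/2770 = 51/2770 = 0.02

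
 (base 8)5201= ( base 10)2689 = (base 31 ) 2ON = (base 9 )3617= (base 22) 5C5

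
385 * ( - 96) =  - 36960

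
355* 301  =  106855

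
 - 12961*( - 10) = 129610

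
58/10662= 29/5331 = 0.01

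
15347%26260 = 15347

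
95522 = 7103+88419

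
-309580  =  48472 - 358052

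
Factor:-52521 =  - 3^1*7^1*41^1*61^1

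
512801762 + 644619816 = 1157421578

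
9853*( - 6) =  - 59118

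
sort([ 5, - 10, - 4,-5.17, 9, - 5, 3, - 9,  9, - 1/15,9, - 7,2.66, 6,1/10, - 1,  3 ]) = [ - 10 , - 9, - 7, - 5.17,-5, - 4,-1, - 1/15,1/10, 2.66, 3,3, 5, 6,9, 9, 9 ] 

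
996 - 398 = 598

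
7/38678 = 7/38678 = 0.00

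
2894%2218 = 676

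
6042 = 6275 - 233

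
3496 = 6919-3423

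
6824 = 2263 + 4561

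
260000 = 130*2000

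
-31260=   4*( - 7815 )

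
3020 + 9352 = 12372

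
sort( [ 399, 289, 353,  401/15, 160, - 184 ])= [  -  184, 401/15,160, 289,  353, 399 ]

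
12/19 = 12/19  =  0.63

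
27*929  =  25083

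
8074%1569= 229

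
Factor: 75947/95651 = 173^1 * 439^1*95651^ ( - 1)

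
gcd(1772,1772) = 1772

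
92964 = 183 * 508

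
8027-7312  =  715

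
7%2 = 1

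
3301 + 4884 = 8185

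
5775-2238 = 3537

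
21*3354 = 70434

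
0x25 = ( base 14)29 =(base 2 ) 100101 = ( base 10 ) 37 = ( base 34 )13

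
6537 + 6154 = 12691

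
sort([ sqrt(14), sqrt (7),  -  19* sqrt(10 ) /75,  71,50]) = [ - 19*sqrt(10)/75,sqrt(7), sqrt (14), 50,71 ]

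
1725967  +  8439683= 10165650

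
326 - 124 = 202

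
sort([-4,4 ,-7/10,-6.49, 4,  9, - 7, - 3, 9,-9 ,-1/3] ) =[ - 9,-7, - 6.49,  -  4  , - 3,  -  7/10, - 1/3, 4,4, 9 , 9] 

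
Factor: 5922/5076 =2^ ( - 1) * 3^( - 1 )*7^1 = 7/6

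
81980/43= 81980/43 =1906.51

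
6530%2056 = 362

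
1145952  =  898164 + 247788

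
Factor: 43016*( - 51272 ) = -2^6  *13^1*17^1* 19^1*29^1*283^1 = -2205516352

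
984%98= 4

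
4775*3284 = 15681100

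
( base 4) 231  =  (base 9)50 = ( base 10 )45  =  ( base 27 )1i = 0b101101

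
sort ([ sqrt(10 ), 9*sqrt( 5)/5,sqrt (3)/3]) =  [sqrt ( 3 )/3, sqrt ( 10) , 9*sqrt (5 ) /5 ]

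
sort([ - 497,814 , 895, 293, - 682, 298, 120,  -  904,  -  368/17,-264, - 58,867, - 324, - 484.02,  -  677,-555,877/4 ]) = [ - 904, - 682,-677,-555, - 497,  -  484.02,- 324, - 264, - 58, - 368/17, 120,877/4, 293, 298, 814,  867,  895 ]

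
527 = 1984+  - 1457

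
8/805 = 8/805 = 0.01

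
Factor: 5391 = 3^2*599^1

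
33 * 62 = 2046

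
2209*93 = 205437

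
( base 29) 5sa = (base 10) 5027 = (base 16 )13A3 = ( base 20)cb7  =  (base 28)6bf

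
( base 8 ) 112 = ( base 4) 1022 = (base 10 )74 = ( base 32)2a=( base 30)2e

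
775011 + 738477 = 1513488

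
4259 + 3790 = 8049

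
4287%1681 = 925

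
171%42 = 3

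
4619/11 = 419+10/11 = 419.91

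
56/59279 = 56/59279 = 0.00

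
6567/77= 85 + 2/7 = 85.29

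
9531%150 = 81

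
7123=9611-2488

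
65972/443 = 65972/443 = 148.92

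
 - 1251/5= - 251 + 4/5=- 250.20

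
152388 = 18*8466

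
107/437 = 107/437 = 0.24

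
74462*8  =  595696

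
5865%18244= 5865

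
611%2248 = 611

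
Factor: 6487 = 13^1*499^1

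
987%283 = 138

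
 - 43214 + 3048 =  -40166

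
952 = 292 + 660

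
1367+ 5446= 6813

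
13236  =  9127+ 4109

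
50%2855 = 50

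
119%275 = 119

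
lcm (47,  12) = 564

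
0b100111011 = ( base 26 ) c3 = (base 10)315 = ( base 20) FF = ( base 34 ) 99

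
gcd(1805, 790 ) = 5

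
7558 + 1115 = 8673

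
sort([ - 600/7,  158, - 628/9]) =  [ - 600/7,-628/9,158 ]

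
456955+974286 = 1431241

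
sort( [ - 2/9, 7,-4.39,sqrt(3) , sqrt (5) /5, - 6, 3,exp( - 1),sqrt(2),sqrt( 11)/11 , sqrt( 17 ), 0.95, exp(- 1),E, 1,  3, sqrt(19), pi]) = [ - 6, - 4.39, - 2/9, sqrt (11) /11, exp ( - 1 ),exp( - 1 ),  sqrt ( 5)/5, 0.95,1, sqrt(2 ), sqrt(3 ), E,3, 3, pi, sqrt( 17), sqrt( 19),7 ] 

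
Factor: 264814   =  2^1*11^1*12037^1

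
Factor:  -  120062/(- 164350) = 5^( - 2 )*19^( -1)* 347^1 = 347/475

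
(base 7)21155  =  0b1010001110010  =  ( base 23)9kd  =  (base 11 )3A29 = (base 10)5234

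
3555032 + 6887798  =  10442830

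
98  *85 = 8330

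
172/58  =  86/29 = 2.97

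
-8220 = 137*( - 60 ) 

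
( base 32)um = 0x3D6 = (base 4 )33112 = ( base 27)19A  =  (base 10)982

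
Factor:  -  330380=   -2^2*5^1*16519^1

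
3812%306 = 140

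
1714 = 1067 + 647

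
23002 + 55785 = 78787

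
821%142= 111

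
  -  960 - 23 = - 983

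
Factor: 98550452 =2^2 * 7^1*11^1*13^1*151^1*163^1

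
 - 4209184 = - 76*55384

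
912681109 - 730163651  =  182517458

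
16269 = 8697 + 7572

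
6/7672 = 3/3836 = 0.00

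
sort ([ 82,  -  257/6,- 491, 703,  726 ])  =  [  -  491, - 257/6,  82,703,726]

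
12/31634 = 6/15817=0.00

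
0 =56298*0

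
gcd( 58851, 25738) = 1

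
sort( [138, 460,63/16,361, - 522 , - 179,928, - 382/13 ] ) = [ - 522, - 179, - 382/13,63/16,138, 361, 460,928] 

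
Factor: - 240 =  - 2^4*3^1* 5^1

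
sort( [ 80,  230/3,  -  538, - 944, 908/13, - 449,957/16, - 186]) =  [-944,  -  538,-449,  -  186,  957/16, 908/13, 230/3, 80]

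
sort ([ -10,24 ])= [ - 10, 24 ] 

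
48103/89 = 540 + 43/89 =540.48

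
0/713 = 0 = 0.00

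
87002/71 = 87002/71 = 1225.38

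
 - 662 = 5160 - 5822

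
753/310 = 2 + 133/310 = 2.43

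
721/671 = 1 + 50/671=1.07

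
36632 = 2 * 18316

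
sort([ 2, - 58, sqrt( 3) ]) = [ - 58, sqrt(3),2]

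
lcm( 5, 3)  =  15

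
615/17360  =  123/3472 = 0.04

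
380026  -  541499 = - 161473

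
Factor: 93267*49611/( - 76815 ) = -171372931/2845 = -5^( - 1 )*23^1 * 43^1 * 241^1*569^( - 1)*719^1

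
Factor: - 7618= - 2^1*13^1 * 293^1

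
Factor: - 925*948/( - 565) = 175380/113 = 2^2*3^1*5^1*37^1*79^1*113^( - 1 ) 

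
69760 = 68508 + 1252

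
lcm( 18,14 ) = 126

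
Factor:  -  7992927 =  - 3^2 * 888103^1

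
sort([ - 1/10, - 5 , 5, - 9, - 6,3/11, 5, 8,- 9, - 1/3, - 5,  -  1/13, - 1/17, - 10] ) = [- 10, - 9, - 9, - 6, - 5, - 5, - 1/3,-1/10 , - 1/13, - 1/17,3/11, 5 , 5, 8 ]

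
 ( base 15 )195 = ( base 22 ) GD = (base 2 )101101101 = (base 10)365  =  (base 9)445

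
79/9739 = 79/9739 = 0.01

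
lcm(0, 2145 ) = 0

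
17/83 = 17/83 = 0.20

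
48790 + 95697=144487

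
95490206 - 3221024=92269182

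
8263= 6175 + 2088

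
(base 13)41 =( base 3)1222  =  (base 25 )23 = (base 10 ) 53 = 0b110101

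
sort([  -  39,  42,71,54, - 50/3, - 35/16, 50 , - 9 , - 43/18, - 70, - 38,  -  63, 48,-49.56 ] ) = [ - 70, - 63, - 49.56,-39,- 38 ,-50/3, - 9,- 43/18, - 35/16 , 42 , 48, 50, 54,71 ] 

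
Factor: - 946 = -2^1*11^1*43^1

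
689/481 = 53/37=1.43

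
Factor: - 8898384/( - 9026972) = 2224596/2256743=2^2 * 3^1*11^1*19^1*887^1 *2256743^(-1 )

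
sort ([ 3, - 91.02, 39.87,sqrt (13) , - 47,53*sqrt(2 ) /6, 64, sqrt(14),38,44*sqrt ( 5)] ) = [  -  91.02, - 47, 3, sqrt( 13),sqrt( 14 ), 53 * sqrt(  2 )/6 , 38, 39.87,  64,  44*sqrt(5)]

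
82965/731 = 113+362/731 = 113.50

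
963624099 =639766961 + 323857138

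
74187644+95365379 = 169553023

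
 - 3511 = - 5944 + 2433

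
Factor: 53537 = 11^1*31^1*157^1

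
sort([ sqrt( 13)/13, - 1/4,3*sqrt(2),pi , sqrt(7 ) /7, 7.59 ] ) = [ - 1/4 , sqrt( 13 )/13 , sqrt(7)/7, pi,  3*sqrt( 2),7.59 ]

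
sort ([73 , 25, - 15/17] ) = [ - 15/17,25, 73 ]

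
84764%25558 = 8090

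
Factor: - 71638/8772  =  - 2^( - 1)*3^ (-1 )*7^2 = -  49/6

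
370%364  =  6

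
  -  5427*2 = -10854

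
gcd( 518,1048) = 2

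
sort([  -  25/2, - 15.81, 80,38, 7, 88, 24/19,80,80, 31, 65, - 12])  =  [-15.81,  -  25/2, - 12,24/19, 7,31,38 , 65,80, 80, 80,88]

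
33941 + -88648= -54707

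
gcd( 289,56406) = 17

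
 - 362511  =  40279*( -9)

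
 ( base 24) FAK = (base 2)10001011000100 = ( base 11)6761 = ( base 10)8900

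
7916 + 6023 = 13939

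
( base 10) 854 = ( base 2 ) 1101010110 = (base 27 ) 14h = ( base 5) 11404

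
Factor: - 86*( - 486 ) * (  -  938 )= -2^3*3^5*7^1 *43^1*67^1 = -39204648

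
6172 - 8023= - 1851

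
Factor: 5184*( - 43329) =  - 2^6 * 3^5*11^1 * 13^1 * 101^1= - 224617536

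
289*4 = 1156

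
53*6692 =354676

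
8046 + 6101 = 14147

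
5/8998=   5/8998 = 0.00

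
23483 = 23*1021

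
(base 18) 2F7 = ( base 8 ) 1635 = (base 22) 1K1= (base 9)1237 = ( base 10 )925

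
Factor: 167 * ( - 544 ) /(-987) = 90848/987= 2^5*3^ ( - 1)*7^ ( - 1 )*17^1*47^( - 1 )*167^1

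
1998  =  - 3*( - 666)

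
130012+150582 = 280594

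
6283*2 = 12566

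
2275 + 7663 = 9938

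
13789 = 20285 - 6496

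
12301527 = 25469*483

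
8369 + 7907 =16276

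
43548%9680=4828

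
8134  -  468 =7666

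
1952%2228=1952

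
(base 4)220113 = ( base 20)693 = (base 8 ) 5027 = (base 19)72I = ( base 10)2583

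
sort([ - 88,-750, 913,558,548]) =[ - 750, - 88,548,  558,913 ] 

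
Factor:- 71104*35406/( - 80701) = 2^7*3^2 * 7^1*11^1*101^1*281^1*80701^( - 1) = 2517508224/80701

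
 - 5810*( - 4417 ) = 25662770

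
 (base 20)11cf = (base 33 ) 7V9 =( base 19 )14ia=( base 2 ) 10000111001111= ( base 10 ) 8655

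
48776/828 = 12194/207 = 58.91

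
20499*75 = 1537425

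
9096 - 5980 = 3116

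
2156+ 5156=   7312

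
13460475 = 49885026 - 36424551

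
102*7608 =776016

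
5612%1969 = 1674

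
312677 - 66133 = 246544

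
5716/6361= 5716/6361 =0.90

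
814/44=18 + 1/2 = 18.50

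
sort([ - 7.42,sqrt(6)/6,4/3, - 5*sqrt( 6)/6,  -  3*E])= [ - 3*E, - 7.42, - 5*sqrt (6)/6, sqrt(6)/6,  4/3] 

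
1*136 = 136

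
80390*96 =7717440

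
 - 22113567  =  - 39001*567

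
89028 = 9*9892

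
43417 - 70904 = - 27487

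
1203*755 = 908265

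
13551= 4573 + 8978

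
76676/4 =19169=19169.00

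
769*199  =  153031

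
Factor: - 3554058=-2^1* 3^1*592343^1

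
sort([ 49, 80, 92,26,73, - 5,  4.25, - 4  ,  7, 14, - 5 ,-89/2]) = [ - 89/2, - 5, - 5, - 4,4.25,7,14,26 , 49, 73, 80,92 ] 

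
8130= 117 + 8013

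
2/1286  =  1/643 = 0.00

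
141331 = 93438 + 47893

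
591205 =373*1585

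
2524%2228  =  296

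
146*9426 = 1376196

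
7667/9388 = 7667/9388 = 0.82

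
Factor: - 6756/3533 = - 2^2*3^1*563^1*3533^(-1)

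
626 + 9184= 9810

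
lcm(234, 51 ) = 3978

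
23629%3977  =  3744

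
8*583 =4664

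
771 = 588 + 183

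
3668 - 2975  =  693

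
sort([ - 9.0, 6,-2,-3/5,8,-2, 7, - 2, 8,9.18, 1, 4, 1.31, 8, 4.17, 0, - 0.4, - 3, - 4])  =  [ - 9.0,-4,-3,-2,  -  2, -2, - 3/5, - 0.4,0,1, 1.31, 4,4.17,6,7,8, 8,  8,  9.18 ]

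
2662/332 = 8 + 3/166 = 8.02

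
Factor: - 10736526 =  - 2^1*3^1 * 313^1*5717^1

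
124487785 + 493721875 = 618209660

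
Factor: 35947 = 103^1*349^1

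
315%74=19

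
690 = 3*230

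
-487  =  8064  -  8551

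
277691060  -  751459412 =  - 473768352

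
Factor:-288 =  - 2^5 * 3^2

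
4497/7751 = 4497/7751 = 0.58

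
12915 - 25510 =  - 12595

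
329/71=329/71=4.63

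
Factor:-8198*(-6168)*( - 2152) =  - 2^7*3^1*257^1*269^1*4099^1 = -  108816448128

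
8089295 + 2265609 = 10354904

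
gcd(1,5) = 1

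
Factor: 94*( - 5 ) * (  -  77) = 36190 = 2^1*5^1 * 7^1 * 11^1*47^1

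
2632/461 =5 + 327/461 =5.71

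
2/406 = 1/203  =  0.00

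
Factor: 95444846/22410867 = 2^1*3^(-1 )*7^2*31^1*89^1*353^1*1019^( - 1)*7331^(-1 )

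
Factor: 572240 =2^4*5^1*23^1*311^1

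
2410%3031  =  2410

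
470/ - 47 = - 10/1 = -10.00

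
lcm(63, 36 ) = 252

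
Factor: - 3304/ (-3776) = 2^( - 3)*7^1 = 7/8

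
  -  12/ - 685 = 12/685= 0.02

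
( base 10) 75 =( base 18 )43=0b1001011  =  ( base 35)25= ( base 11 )69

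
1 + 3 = 4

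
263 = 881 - 618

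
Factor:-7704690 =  - 2^1*3^1*5^1*7^1* 19^1*1931^1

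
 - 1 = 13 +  - 14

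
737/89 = 737/89=8.28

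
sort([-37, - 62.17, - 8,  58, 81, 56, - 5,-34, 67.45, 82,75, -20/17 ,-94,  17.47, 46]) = [ - 94, - 62.17,-37, - 34, - 8, - 5, - 20/17, 17.47,  46,56, 58,  67.45, 75, 81, 82 ]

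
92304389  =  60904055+31400334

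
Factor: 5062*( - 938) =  - 2^2*7^1 * 67^1*2531^1 = - 4748156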